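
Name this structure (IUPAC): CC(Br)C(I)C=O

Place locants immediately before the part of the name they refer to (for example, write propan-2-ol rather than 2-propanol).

The longest chain bearing the –CHO group is 4 carbons long (butane).
An aldehyde (terminal –CHO) is the principal characteristic group, giving the suffix -al.
Number the chain so that the aldehyde carbon is C-1 by definition.
This places a bromo group at C-3; an iodo group at C-2.
Prefixes are listed alphabetically: bromo, iodo.
Putting it together: 3-bromo-2-iodobutanal.

3-bromo-2-iodobutanal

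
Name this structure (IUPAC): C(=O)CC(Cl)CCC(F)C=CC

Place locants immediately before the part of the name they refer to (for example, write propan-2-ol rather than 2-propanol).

3-chloro-6-fluoronon-7-enal

The longest chain bearing the –CHO group and the multiple bond is 9 carbons long (nonane).
The principal characteristic group is an aldehyde (terminal –CHO), named with the suffix -al.
There is one C=C double bond, indicated by the ending -ene.
Number the chain so that the aldehyde carbon is C-1 by definition.
That gives the double bond between C-7 and C-8; a chloro group at C-3; a fluoro group at C-6.
Substituent prefixes are cited in alphabetical order (multiplying prefixes like di-/tri- are ignored for ordering).
The name is 3-chloro-6-fluoronon-7-enal.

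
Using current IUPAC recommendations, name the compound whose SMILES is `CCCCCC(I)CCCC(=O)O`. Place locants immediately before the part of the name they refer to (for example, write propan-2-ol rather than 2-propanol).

5-iododecanoic acid

The longest chain bearing the –COOH group is 10 carbons long (decane).
The principal characteristic group is a carboxylic acid (terminal –COOH), named with the suffix -oic acid.
Choose the numbering such that the carboxylic acid carbon is C-1 by definition.
That gives an iodo group at C-5.
Assembling the pieces gives 5-iododecanoic acid.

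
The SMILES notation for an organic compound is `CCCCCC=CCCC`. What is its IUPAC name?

dec-4-ene

The longest chain bearing the multiple bond is 10 carbons long (decane).
There is one C=C double bond, indicated by the ending -ene.
Number the chain so that numbering from this end puts the double bond at C-4 rather than C-6.
With this numbering: the double bond between C-4 and C-5.
Putting it together: dec-4-ene.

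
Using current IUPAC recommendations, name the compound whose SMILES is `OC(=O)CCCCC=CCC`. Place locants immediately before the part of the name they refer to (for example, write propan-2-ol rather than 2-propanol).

non-6-enoic acid

Counting along the main chain through the –COOH group and the multiple bond gives 9 carbons: the parent is nonane.
The highest-priority functional group is a carboxylic acid (terminal –COOH), so the name ends in -oic acid.
The chain contains a C=C double bond, so the unsaturation ending is -ene.
The numbering direction is chosen so that the carboxylic acid carbon is C-1 by definition.
That gives the double bond between C-6 and C-7.
The name is non-6-enoic acid.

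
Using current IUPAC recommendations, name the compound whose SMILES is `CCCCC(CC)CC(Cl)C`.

2-chloro-4-ethyloctane

The longest carbon chain is 8 atoms: the parent is octane.
Choose the numbering such that the substituent locant set {2,4} is lower than {5,7} at the first point of difference.
With this numbering: a chloro group at C-2; an ethyl group at C-4.
The substituents are ordered alphabetically, ignoring any di-/tri- multipliers.
The name is 2-chloro-4-ethyloctane.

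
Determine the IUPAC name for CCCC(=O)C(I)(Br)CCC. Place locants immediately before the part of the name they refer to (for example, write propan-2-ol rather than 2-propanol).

5-bromo-5-iodooctan-4-one

The longest chain bearing the carbonyl is 8 carbons long (octane).
The principal characteristic group is a ketone (C=O on an internal carbon), named with the suffix -one.
Number the chain so that numbering from this end puts the carbonyl group at C-4 rather than C-5.
That gives the carbonyl at C-4; a bromo group at C-5; an iodo group at C-5.
Prefixes are listed alphabetically: bromo, iodo.
Putting it together: 5-bromo-5-iodooctan-4-one.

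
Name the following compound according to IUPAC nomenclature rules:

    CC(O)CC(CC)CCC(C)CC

4-ethyl-7-methylnonan-2-ol

Counting along the main chain through the –OH group gives 9 carbons: the parent is nonane.
An alcohol (–OH) is the principal characteristic group, giving the suffix -ol.
Choose the numbering such that numbering from this end puts the hydroxyl group at C-2 rather than C-8.
That gives the hydroxyl at C-2; an ethyl group at C-4; a methyl group at C-7.
Substituent prefixes are cited in alphabetical order (multiplying prefixes like di-/tri- are ignored for ordering).
Putting it together: 4-ethyl-7-methylnonan-2-ol.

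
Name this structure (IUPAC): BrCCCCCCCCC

The longest continuous carbon chain has 9 atoms, so the parent hydride is nonane.
The numbering direction is chosen so that the substituent locant set {1} is lower than {9} at the first point of difference.
This places a bromo group at C-1.
Assembling the pieces gives 1-bromononane.

1-bromononane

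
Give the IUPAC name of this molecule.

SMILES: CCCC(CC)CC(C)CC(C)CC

7-ethyl-3,5-dimethyldecane

The longest continuous carbon chain has 10 atoms, so the parent hydride is decane.
The numbering direction is chosen so that the substituent locant set {3,5,7} is lower than {4,6,8} at the first point of difference.
That gives an ethyl group at C-7; methyl groups at C-3 and C-5.
The substituents are ordered alphabetically, ignoring any di-/tri- multipliers.
Assembling the pieces gives 7-ethyl-3,5-dimethyldecane.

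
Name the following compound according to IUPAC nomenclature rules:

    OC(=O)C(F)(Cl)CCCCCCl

The longest carbon chain that includes the –COOH group has 7 carbons, so the parent hydride is heptane.
A carboxylic acid (terminal –COOH) is the principal characteristic group, giving the suffix -oic acid.
Choose the numbering such that the carboxylic acid carbon is C-1 by definition.
With this numbering: chloro groups at C-2 and C-7; a fluoro group at C-2.
Substituent prefixes are cited in alphabetical order (multiplying prefixes like di-/tri- are ignored for ordering).
The name is 2,7-dichloro-2-fluoroheptanoic acid.

2,7-dichloro-2-fluoroheptanoic acid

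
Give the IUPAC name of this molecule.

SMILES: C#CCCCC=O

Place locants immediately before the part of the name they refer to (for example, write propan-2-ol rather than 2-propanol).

The longest chain bearing the –CHO group and the multiple bond is 6 carbons long (hexane).
The principal characteristic group is an aldehyde (terminal –CHO), named with the suffix -al.
The chain contains a C≡C triple bond, so the unsaturation ending is -yne.
Number the chain so that the aldehyde carbon is C-1 by definition.
With this numbering: the triple bond between C-5 and C-6.
Putting it together: hex-5-ynal.

hex-5-ynal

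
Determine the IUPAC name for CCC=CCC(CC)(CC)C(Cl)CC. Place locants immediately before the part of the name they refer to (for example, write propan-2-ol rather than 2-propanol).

Counting along the main chain through the multiple bond gives 9 carbons: the parent is nonane.
A C=C double bond in the chain gives the infix -ene-.
The numbering direction is chosen so that numbering from this end puts the double bond at C-3 rather than C-6.
That gives the double bond between C-3 and C-4; a chloro group at C-7; two ethyl groups at C-6.
Substituent prefixes are cited in alphabetical order (multiplying prefixes like di-/tri- are ignored for ordering).
Assembling the pieces gives 7-chloro-6,6-diethylnon-3-ene.

7-chloro-6,6-diethylnon-3-ene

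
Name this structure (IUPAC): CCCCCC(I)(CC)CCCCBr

1-bromo-5-ethyl-5-iododecane

The longest continuous carbon chain has 10 atoms, so the parent hydride is decane.
Number the chain so that the substituent locant set {1,5,5} is lower than {6,6,10} at the first point of difference.
With this numbering: a bromo group at C-1; an ethyl group at C-5; an iodo group at C-5.
Substituent prefixes are cited in alphabetical order (multiplying prefixes like di-/tri- are ignored for ordering).
The name is 1-bromo-5-ethyl-5-iododecane.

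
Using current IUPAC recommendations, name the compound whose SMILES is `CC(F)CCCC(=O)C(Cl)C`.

The longest carbon chain that includes the carbonyl has 8 carbons, so the parent hydride is octane.
A ketone (C=O on an internal carbon) is the principal characteristic group, giving the suffix -one.
Choose the numbering such that numbering from this end puts the carbonyl group at C-3 rather than C-6.
This places the carbonyl at C-3; a chloro group at C-2; a fluoro group at C-7.
Prefixes are listed alphabetically: chloro, fluoro.
Putting it together: 2-chloro-7-fluorooctan-3-one.

2-chloro-7-fluorooctan-3-one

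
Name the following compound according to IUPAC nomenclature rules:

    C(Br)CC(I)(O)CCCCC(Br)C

Counting along the main chain through the –OH group gives 9 carbons: the parent is nonane.
The principal characteristic group is an alcohol (–OH), named with the suffix -ol.
Choose the numbering such that numbering from this end puts the hydroxyl group at C-3 rather than C-7.
With this numbering: the hydroxyl at C-3; bromo groups at C-1 and C-8; an iodo group at C-3.
Prefixes are listed alphabetically: bromo, iodo.
Putting it together: 1,8-dibromo-3-iodononan-3-ol.

1,8-dibromo-3-iodononan-3-ol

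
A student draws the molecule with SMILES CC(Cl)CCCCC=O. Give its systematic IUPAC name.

6-chloroheptanal

The longest chain bearing the –CHO group is 7 carbons long (heptane).
An aldehyde (terminal –CHO) is the principal characteristic group, giving the suffix -al.
Choose the numbering such that the aldehyde carbon is C-1 by definition.
This places a chloro group at C-6.
The name is 6-chloroheptanal.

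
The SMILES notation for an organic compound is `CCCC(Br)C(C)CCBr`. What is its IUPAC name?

1,4-dibromo-3-methylheptane

The longest carbon chain is 7 atoms: the parent is heptane.
Number the chain so that the substituent locant set {1,3,4} is lower than {4,5,7} at the first point of difference.
That gives bromo groups at C-1 and C-4; a methyl group at C-3.
The substituents are ordered alphabetically, ignoring any di-/tri- multipliers.
The name is 1,4-dibromo-3-methylheptane.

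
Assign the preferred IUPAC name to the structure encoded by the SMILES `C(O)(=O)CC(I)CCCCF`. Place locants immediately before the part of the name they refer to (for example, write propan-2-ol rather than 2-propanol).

The longest chain bearing the –COOH group is 7 carbons long (heptane).
The highest-priority functional group is a carboxylic acid (terminal –COOH), so the name ends in -oic acid.
Number the chain so that the carboxylic acid carbon is C-1 by definition.
With this numbering: a fluoro group at C-7; an iodo group at C-3.
Prefixes are listed alphabetically: fluoro, iodo.
The name is 7-fluoro-3-iodoheptanoic acid.

7-fluoro-3-iodoheptanoic acid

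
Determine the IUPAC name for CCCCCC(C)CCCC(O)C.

Counting along the main chain through the –OH group gives 11 carbons: the parent is undecane.
The highest-priority functional group is an alcohol (–OH), so the name ends in -ol.
The numbering direction is chosen so that numbering from this end puts the hydroxyl group at C-2 rather than C-10.
This places the hydroxyl at C-2; a methyl group at C-6.
Assembling the pieces gives 6-methylundecan-2-ol.

6-methylundecan-2-ol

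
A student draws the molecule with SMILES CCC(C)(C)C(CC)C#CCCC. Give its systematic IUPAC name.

The longest chain bearing the multiple bond is 9 carbons long (nonane).
There is one C≡C triple bond, indicated by the ending -yne.
Choose the numbering such that numbering from this end puts the triple bond at C-4 rather than C-5.
This places the triple bond between C-4 and C-5; an ethyl group at C-6; two methyl groups at C-7.
Substituent prefixes are cited in alphabetical order (multiplying prefixes like di-/tri- are ignored for ordering).
The name is 6-ethyl-7,7-dimethylnon-4-yne.

6-ethyl-7,7-dimethylnon-4-yne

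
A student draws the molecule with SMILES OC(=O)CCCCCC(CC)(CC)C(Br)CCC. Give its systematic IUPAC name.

8-bromo-7,7-diethylundecanoic acid

The longest chain bearing the –COOH group is 11 carbons long (undecane).
The principal characteristic group is a carboxylic acid (terminal –COOH), named with the suffix -oic acid.
Choose the numbering such that the carboxylic acid carbon is C-1 by definition.
This places a bromo group at C-8; two ethyl groups at C-7.
Prefixes are listed alphabetically: bromo, ethyl.
Putting it together: 8-bromo-7,7-diethylundecanoic acid.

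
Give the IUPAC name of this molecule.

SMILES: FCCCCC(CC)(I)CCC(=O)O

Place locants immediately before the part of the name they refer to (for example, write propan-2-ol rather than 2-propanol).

4-ethyl-8-fluoro-4-iodooctanoic acid

The longest carbon chain that includes the –COOH group has 8 carbons, so the parent hydride is octane.
A carboxylic acid (terminal –COOH) is the principal characteristic group, giving the suffix -oic acid.
Number the chain so that the carboxylic acid carbon is C-1 by definition.
With this numbering: an ethyl group at C-4; a fluoro group at C-8; an iodo group at C-4.
Substituent prefixes are cited in alphabetical order (multiplying prefixes like di-/tri- are ignored for ordering).
Assembling the pieces gives 4-ethyl-8-fluoro-4-iodooctanoic acid.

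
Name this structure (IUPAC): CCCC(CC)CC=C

4-ethylhept-1-ene

The longest chain bearing the multiple bond is 7 carbons long (heptane).
A C=C double bond in the chain gives the infix -ene-.
Number the chain so that numbering from this end puts the double bond at C-1 rather than C-6.
With this numbering: the double bond between C-1 and C-2; an ethyl group at C-4.
Assembling the pieces gives 4-ethylhept-1-ene.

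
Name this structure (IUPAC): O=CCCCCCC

heptanal

The longest carbon chain that includes the –CHO group has 7 carbons, so the parent hydride is heptane.
The highest-priority functional group is an aldehyde (terminal –CHO), so the name ends in -al.
Number the chain so that the aldehyde carbon is C-1 by definition.
Assembling the pieces gives heptanal.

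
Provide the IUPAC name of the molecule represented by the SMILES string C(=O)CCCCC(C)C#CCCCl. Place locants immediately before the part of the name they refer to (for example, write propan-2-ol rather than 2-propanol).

10-chloro-6-methyldec-7-ynal

The longest chain bearing the –CHO group and the multiple bond is 10 carbons long (decane).
The principal characteristic group is an aldehyde (terminal –CHO), named with the suffix -al.
A C≡C triple bond in the chain gives the infix -yne-.
Choose the numbering such that the aldehyde carbon is C-1 by definition.
With this numbering: the triple bond between C-7 and C-8; a chloro group at C-10; a methyl group at C-6.
Prefixes are listed alphabetically: chloro, methyl.
The name is 10-chloro-6-methyldec-7-ynal.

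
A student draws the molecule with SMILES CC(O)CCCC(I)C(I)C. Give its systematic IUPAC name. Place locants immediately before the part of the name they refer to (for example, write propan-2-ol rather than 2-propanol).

6,7-diiodooctan-2-ol

The longest carbon chain that includes the –OH group has 8 carbons, so the parent hydride is octane.
The highest-priority functional group is an alcohol (–OH), so the name ends in -ol.
Number the chain so that numbering from this end puts the hydroxyl group at C-2 rather than C-7.
With this numbering: the hydroxyl at C-2; iodo groups at C-6 and C-7.
The name is 6,7-diiodooctan-2-ol.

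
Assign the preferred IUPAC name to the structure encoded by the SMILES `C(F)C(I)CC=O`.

4-fluoro-3-iodobutanal

The longest carbon chain that includes the –CHO group has 4 carbons, so the parent hydride is butane.
An aldehyde (terminal –CHO) is the principal characteristic group, giving the suffix -al.
Number the chain so that the aldehyde carbon is C-1 by definition.
With this numbering: a fluoro group at C-4; an iodo group at C-3.
The substituents are ordered alphabetically, ignoring any di-/tri- multipliers.
Assembling the pieces gives 4-fluoro-3-iodobutanal.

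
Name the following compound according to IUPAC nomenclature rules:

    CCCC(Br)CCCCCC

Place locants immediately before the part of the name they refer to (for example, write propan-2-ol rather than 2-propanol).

The longest continuous carbon chain has 10 atoms, so the parent hydride is decane.
Number the chain so that the substituent locant set {4} is lower than {7} at the first point of difference.
That gives a bromo group at C-4.
The name is 4-bromodecane.

4-bromodecane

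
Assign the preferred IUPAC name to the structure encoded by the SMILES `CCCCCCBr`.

The longest continuous carbon chain has 6 atoms, so the parent hydride is hexane.
The numbering direction is chosen so that the substituent locant set {1} is lower than {6} at the first point of difference.
That gives a bromo group at C-1.
Putting it together: 1-bromohexane.

1-bromohexane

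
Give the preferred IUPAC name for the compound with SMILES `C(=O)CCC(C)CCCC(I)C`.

8-iodo-4-methylnonanal

Counting along the main chain through the –CHO group gives 9 carbons: the parent is nonane.
The principal characteristic group is an aldehyde (terminal –CHO), named with the suffix -al.
Number the chain so that the aldehyde carbon is C-1 by definition.
With this numbering: an iodo group at C-8; a methyl group at C-4.
Substituent prefixes are cited in alphabetical order (multiplying prefixes like di-/tri- are ignored for ordering).
The name is 8-iodo-4-methylnonanal.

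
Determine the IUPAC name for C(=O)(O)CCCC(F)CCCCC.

Counting along the main chain through the –COOH group gives 10 carbons: the parent is decane.
The highest-priority functional group is a carboxylic acid (terminal –COOH), so the name ends in -oic acid.
Number the chain so that the carboxylic acid carbon is C-1 by definition.
This places a fluoro group at C-5.
Assembling the pieces gives 5-fluorodecanoic acid.

5-fluorodecanoic acid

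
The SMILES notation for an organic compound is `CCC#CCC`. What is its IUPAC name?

The longest chain bearing the multiple bond is 6 carbons long (hexane).
There is one C≡C triple bond, indicated by the ending -yne.
The molecule is symmetric, so either numbering direction gives the same locants.
That gives the triple bond between C-3 and C-4.
The name is hex-3-yne.

hex-3-yne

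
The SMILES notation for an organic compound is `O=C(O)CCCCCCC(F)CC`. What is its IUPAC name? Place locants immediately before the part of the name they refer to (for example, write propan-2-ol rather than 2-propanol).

8-fluorodecanoic acid

Counting along the main chain through the –COOH group gives 10 carbons: the parent is decane.
A carboxylic acid (terminal –COOH) is the principal characteristic group, giving the suffix -oic acid.
Choose the numbering such that the carboxylic acid carbon is C-1 by definition.
That gives a fluoro group at C-8.
The name is 8-fluorodecanoic acid.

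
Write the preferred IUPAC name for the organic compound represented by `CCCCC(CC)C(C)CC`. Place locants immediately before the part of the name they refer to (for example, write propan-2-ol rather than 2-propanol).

4-ethyl-3-methyloctane

The parent chain contains 8 carbons (octane).
Number the chain so that the substituent locant set {3,4} is lower than {5,6} at the first point of difference.
This places an ethyl group at C-4; a methyl group at C-3.
Substituent prefixes are cited in alphabetical order (multiplying prefixes like di-/tri- are ignored for ordering).
Assembling the pieces gives 4-ethyl-3-methyloctane.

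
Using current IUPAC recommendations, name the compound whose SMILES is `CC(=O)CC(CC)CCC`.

Counting along the main chain through the carbonyl gives 7 carbons: the parent is heptane.
A ketone (C=O on an internal carbon) is the principal characteristic group, giving the suffix -one.
Choose the numbering such that numbering from this end puts the carbonyl group at C-2 rather than C-6.
With this numbering: the carbonyl at C-2; an ethyl group at C-4.
Assembling the pieces gives 4-ethylheptan-2-one.

4-ethylheptan-2-one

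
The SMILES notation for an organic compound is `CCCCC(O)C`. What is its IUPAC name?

The longest chain bearing the –OH group is 6 carbons long (hexane).
The highest-priority functional group is an alcohol (–OH), so the name ends in -ol.
Number the chain so that numbering from this end puts the hydroxyl group at C-2 rather than C-5.
That gives the hydroxyl at C-2.
Putting it together: hexan-2-ol.

hexan-2-ol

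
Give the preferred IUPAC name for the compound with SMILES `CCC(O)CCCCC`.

The longest carbon chain that includes the –OH group has 8 carbons, so the parent hydride is octane.
The principal characteristic group is an alcohol (–OH), named with the suffix -ol.
Choose the numbering such that numbering from this end puts the hydroxyl group at C-3 rather than C-6.
That gives the hydroxyl at C-3.
Putting it together: octan-3-ol.

octan-3-ol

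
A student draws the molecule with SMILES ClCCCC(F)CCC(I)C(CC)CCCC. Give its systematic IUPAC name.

The parent chain contains 12 carbons (dodecane).
Choose the numbering such that the substituent locant set {1,4,7,8} is lower than {5,6,9,12} at the first point of difference.
With this numbering: a chloro group at C-1; an ethyl group at C-8; a fluoro group at C-4; an iodo group at C-7.
Substituent prefixes are cited in alphabetical order (multiplying prefixes like di-/tri- are ignored for ordering).
Putting it together: 1-chloro-8-ethyl-4-fluoro-7-iodododecane.

1-chloro-8-ethyl-4-fluoro-7-iodododecane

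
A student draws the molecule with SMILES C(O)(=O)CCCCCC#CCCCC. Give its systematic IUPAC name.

dodec-7-ynoic acid

The longest chain bearing the –COOH group and the multiple bond is 12 carbons long (dodecane).
The highest-priority functional group is a carboxylic acid (terminal –COOH), so the name ends in -oic acid.
There is one C≡C triple bond, indicated by the ending -yne.
Number the chain so that the carboxylic acid carbon is C-1 by definition.
With this numbering: the triple bond between C-7 and C-8.
The name is dodec-7-ynoic acid.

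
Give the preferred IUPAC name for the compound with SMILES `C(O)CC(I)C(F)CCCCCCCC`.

4-fluoro-3-iodododecan-1-ol

The longest carbon chain that includes the –OH group has 12 carbons, so the parent hydride is dodecane.
The highest-priority functional group is an alcohol (–OH), so the name ends in -ol.
Number the chain so that numbering from this end puts the hydroxyl group at C-1 rather than C-12.
That gives the hydroxyl at C-1; a fluoro group at C-4; an iodo group at C-3.
The substituents are ordered alphabetically, ignoring any di-/tri- multipliers.
Assembling the pieces gives 4-fluoro-3-iodododecan-1-ol.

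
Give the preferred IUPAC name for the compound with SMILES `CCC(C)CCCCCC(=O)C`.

8-methyldecan-2-one

The longest carbon chain that includes the carbonyl has 10 carbons, so the parent hydride is decane.
The principal characteristic group is a ketone (C=O on an internal carbon), named with the suffix -one.
Number the chain so that numbering from this end puts the carbonyl group at C-2 rather than C-9.
With this numbering: the carbonyl at C-2; a methyl group at C-8.
The name is 8-methyldecan-2-one.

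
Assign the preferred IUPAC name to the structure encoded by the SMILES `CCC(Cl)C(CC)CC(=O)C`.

The longest carbon chain that includes the carbonyl has 7 carbons, so the parent hydride is heptane.
A ketone (C=O on an internal carbon) is the principal characteristic group, giving the suffix -one.
The numbering direction is chosen so that numbering from this end puts the carbonyl group at C-2 rather than C-6.
With this numbering: the carbonyl at C-2; a chloro group at C-5; an ethyl group at C-4.
The substituents are ordered alphabetically, ignoring any di-/tri- multipliers.
Putting it together: 5-chloro-4-ethylheptan-2-one.

5-chloro-4-ethylheptan-2-one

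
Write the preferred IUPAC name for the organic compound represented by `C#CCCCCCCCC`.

The longest chain bearing the multiple bond is 10 carbons long (decane).
The chain contains a C≡C triple bond, so the unsaturation ending is -yne.
The numbering direction is chosen so that numbering from this end puts the triple bond at C-1 rather than C-9.
That gives the triple bond between C-1 and C-2.
The name is dec-1-yne.

dec-1-yne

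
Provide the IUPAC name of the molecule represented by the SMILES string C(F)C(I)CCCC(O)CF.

The longest carbon chain that includes the –OH group has 7 carbons, so the parent hydride is heptane.
The principal characteristic group is an alcohol (–OH), named with the suffix -ol.
Number the chain so that numbering from this end puts the hydroxyl group at C-2 rather than C-6.
That gives the hydroxyl at C-2; fluoro groups at C-1 and C-7; an iodo group at C-6.
The substituents are ordered alphabetically, ignoring any di-/tri- multipliers.
Assembling the pieces gives 1,7-difluoro-6-iodoheptan-2-ol.

1,7-difluoro-6-iodoheptan-2-ol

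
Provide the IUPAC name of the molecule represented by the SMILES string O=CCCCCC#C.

hept-6-ynal

The longest chain bearing the –CHO group and the multiple bond is 7 carbons long (heptane).
An aldehyde (terminal –CHO) is the principal characteristic group, giving the suffix -al.
There is one C≡C triple bond, indicated by the ending -yne.
Number the chain so that the aldehyde carbon is C-1 by definition.
With this numbering: the triple bond between C-6 and C-7.
Assembling the pieces gives hept-6-ynal.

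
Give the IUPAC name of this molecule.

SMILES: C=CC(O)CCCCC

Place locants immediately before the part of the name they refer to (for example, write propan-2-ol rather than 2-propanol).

oct-1-en-3-ol

The longest chain bearing the –OH group and the multiple bond is 8 carbons long (octane).
The highest-priority functional group is an alcohol (–OH), so the name ends in -ol.
A C=C double bond in the chain gives the infix -ene-.
Choose the numbering such that numbering from this end puts the hydroxyl group at C-3 rather than C-6.
That gives the hydroxyl at C-3; the double bond between C-1 and C-2.
The name is oct-1-en-3-ol.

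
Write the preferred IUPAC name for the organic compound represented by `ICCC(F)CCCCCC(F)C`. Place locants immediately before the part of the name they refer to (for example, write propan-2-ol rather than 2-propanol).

3,9-difluoro-1-iododecane

The parent chain contains 10 carbons (decane).
Number the chain so that the substituent locant set {1,3,9} is lower than {2,8,10} at the first point of difference.
With this numbering: fluoro groups at C-3 and C-9; an iodo group at C-1.
The substituents are ordered alphabetically, ignoring any di-/tri- multipliers.
The name is 3,9-difluoro-1-iododecane.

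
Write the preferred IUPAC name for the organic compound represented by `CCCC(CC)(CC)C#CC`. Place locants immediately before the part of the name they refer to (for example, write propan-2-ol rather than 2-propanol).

4,4-diethylhept-2-yne

The longest chain bearing the multiple bond is 7 carbons long (heptane).
The chain contains a C≡C triple bond, so the unsaturation ending is -yne.
Number the chain so that numbering from this end puts the triple bond at C-2 rather than C-5.
This places the triple bond between C-2 and C-3; two ethyl groups at C-4.
The name is 4,4-diethylhept-2-yne.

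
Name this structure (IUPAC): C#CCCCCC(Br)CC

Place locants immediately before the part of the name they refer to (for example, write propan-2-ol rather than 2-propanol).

7-bromonon-1-yne

Counting along the main chain through the multiple bond gives 9 carbons: the parent is nonane.
There is one C≡C triple bond, indicated by the ending -yne.
Number the chain so that numbering from this end puts the triple bond at C-1 rather than C-8.
That gives the triple bond between C-1 and C-2; a bromo group at C-7.
The name is 7-bromonon-1-yne.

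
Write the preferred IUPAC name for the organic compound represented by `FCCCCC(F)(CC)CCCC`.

The parent chain contains 9 carbons (nonane).
Number the chain so that the substituent locant set {1,5,5} is lower than {5,5,9} at the first point of difference.
With this numbering: an ethyl group at C-5; fluoro groups at C-1 and C-5.
Substituent prefixes are cited in alphabetical order (multiplying prefixes like di-/tri- are ignored for ordering).
Assembling the pieces gives 5-ethyl-1,5-difluorononane.

5-ethyl-1,5-difluorononane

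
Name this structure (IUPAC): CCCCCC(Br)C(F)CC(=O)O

4-bromo-3-fluorononanoic acid

The longest chain bearing the –COOH group is 9 carbons long (nonane).
The highest-priority functional group is a carboxylic acid (terminal –COOH), so the name ends in -oic acid.
Number the chain so that the carboxylic acid carbon is C-1 by definition.
This places a bromo group at C-4; a fluoro group at C-3.
Substituent prefixes are cited in alphabetical order (multiplying prefixes like di-/tri- are ignored for ordering).
Putting it together: 4-bromo-3-fluorononanoic acid.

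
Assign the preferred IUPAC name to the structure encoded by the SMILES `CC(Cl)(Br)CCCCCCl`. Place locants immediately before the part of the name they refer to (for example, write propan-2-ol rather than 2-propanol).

6-bromo-1,6-dichloroheptane

The parent chain contains 7 carbons (heptane).
Choose the numbering such that the substituent locant set {1,6,6} is lower than {2,2,7} at the first point of difference.
This places a bromo group at C-6; chloro groups at C-1 and C-6.
The substituents are ordered alphabetically, ignoring any di-/tri- multipliers.
Assembling the pieces gives 6-bromo-1,6-dichloroheptane.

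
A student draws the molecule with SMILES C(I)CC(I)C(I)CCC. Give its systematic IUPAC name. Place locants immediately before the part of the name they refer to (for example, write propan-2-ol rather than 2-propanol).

1,3,4-triiodoheptane

The parent chain contains 7 carbons (heptane).
The numbering direction is chosen so that the substituent locant set {1,3,4} is lower than {4,5,7} at the first point of difference.
With this numbering: iodo groups at C-1 and C-3 and C-4.
Putting it together: 1,3,4-triiodoheptane.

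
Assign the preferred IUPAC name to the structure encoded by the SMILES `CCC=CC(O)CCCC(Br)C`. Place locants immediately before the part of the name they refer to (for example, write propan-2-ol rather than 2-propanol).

9-bromodec-3-en-5-ol

The longest carbon chain that includes the –OH group and the multiple bond has 10 carbons, so the parent hydride is decane.
The highest-priority functional group is an alcohol (–OH), so the name ends in -ol.
A C=C double bond in the chain gives the infix -ene-.
Choose the numbering such that numbering from this end puts the hydroxyl group at C-5 rather than C-6.
That gives the hydroxyl at C-5; the double bond between C-3 and C-4; a bromo group at C-9.
Putting it together: 9-bromodec-3-en-5-ol.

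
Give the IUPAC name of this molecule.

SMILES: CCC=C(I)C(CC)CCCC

5-ethyl-4-iodonon-3-ene

The longest carbon chain that includes the multiple bond has 9 carbons, so the parent hydride is nonane.
The chain contains a C=C double bond, so the unsaturation ending is -ene.
The numbering direction is chosen so that numbering from this end puts the double bond at C-3 rather than C-6.
This places the double bond between C-3 and C-4; an ethyl group at C-5; an iodo group at C-4.
Prefixes are listed alphabetically: ethyl, iodo.
The name is 5-ethyl-4-iodonon-3-ene.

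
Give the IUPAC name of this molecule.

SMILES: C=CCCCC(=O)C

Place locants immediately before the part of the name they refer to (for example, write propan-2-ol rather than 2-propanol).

hept-6-en-2-one

Counting along the main chain through the carbonyl and the multiple bond gives 7 carbons: the parent is heptane.
A ketone (C=O on an internal carbon) is the principal characteristic group, giving the suffix -one.
A C=C double bond in the chain gives the infix -ene-.
Number the chain so that numbering from this end puts the carbonyl group at C-2 rather than C-6.
With this numbering: the carbonyl at C-2; the double bond between C-6 and C-7.
The name is hept-6-en-2-one.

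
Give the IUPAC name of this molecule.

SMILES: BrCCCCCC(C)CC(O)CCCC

12-bromo-7-methyldodecan-5-ol

The longest carbon chain that includes the –OH group has 12 carbons, so the parent hydride is dodecane.
The principal characteristic group is an alcohol (–OH), named with the suffix -ol.
Choose the numbering such that numbering from this end puts the hydroxyl group at C-5 rather than C-8.
With this numbering: the hydroxyl at C-5; a bromo group at C-12; a methyl group at C-7.
The substituents are ordered alphabetically, ignoring any di-/tri- multipliers.
Assembling the pieces gives 12-bromo-7-methyldodecan-5-ol.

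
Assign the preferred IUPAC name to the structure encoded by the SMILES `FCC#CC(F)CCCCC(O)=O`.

6,9-difluoronon-7-ynoic acid

Counting along the main chain through the –COOH group and the multiple bond gives 9 carbons: the parent is nonane.
A carboxylic acid (terminal –COOH) is the principal characteristic group, giving the suffix -oic acid.
A C≡C triple bond in the chain gives the infix -yne-.
The numbering direction is chosen so that the carboxylic acid carbon is C-1 by definition.
That gives the triple bond between C-7 and C-8; fluoro groups at C-6 and C-9.
Assembling the pieces gives 6,9-difluoronon-7-ynoic acid.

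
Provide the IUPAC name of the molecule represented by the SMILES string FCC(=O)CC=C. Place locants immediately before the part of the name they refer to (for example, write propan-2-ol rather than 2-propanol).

The longest carbon chain that includes the carbonyl and the multiple bond has 5 carbons, so the parent hydride is pentane.
The principal characteristic group is a ketone (C=O on an internal carbon), named with the suffix -one.
The chain contains a C=C double bond, so the unsaturation ending is -ene.
Choose the numbering such that numbering from this end puts the carbonyl group at C-2 rather than C-4.
That gives the carbonyl at C-2; the double bond between C-4 and C-5; a fluoro group at C-1.
Putting it together: 1-fluoropent-4-en-2-one.

1-fluoropent-4-en-2-one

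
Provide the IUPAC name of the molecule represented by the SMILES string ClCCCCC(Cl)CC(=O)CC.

Counting along the main chain through the carbonyl gives 9 carbons: the parent is nonane.
A ketone (C=O on an internal carbon) is the principal characteristic group, giving the suffix -one.
Choose the numbering such that numbering from this end puts the carbonyl group at C-3 rather than C-7.
This places the carbonyl at C-3; chloro groups at C-5 and C-9.
Putting it together: 5,9-dichlorononan-3-one.

5,9-dichlorononan-3-one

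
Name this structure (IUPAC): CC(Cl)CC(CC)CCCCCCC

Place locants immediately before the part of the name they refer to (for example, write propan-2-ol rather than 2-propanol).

2-chloro-4-ethylundecane

The longest carbon chain is 11 atoms: the parent is undecane.
Number the chain so that the substituent locant set {2,4} is lower than {8,10} at the first point of difference.
This places a chloro group at C-2; an ethyl group at C-4.
Substituent prefixes are cited in alphabetical order (multiplying prefixes like di-/tri- are ignored for ordering).
The name is 2-chloro-4-ethylundecane.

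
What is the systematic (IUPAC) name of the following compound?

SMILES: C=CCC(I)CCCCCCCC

The longest carbon chain that includes the multiple bond has 12 carbons, so the parent hydride is dodecane.
There is one C=C double bond, indicated by the ending -ene.
The numbering direction is chosen so that numbering from this end puts the double bond at C-1 rather than C-11.
With this numbering: the double bond between C-1 and C-2; an iodo group at C-4.
The name is 4-iodododec-1-ene.

4-iodododec-1-ene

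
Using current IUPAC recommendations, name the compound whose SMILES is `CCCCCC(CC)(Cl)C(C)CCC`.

The longest continuous carbon chain has 10 atoms, so the parent hydride is decane.
Choose the numbering such that the substituent locant set {4,5,5} is lower than {6,6,7} at the first point of difference.
With this numbering: a chloro group at C-5; an ethyl group at C-5; a methyl group at C-4.
The substituents are ordered alphabetically, ignoring any di-/tri- multipliers.
The name is 5-chloro-5-ethyl-4-methyldecane.

5-chloro-5-ethyl-4-methyldecane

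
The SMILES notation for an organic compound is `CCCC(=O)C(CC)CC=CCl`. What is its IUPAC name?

The longest carbon chain that includes the carbonyl and the multiple bond has 8 carbons, so the parent hydride is octane.
The highest-priority functional group is a ketone (C=O on an internal carbon), so the name ends in -one.
There is one C=C double bond, indicated by the ending -ene.
The numbering direction is chosen so that numbering from this end puts the carbonyl group at C-4 rather than C-5.
That gives the carbonyl at C-4; the double bond between C-7 and C-8; a chloro group at C-8; an ethyl group at C-5.
Prefixes are listed alphabetically: chloro, ethyl.
Assembling the pieces gives 8-chloro-5-ethyloct-7-en-4-one.

8-chloro-5-ethyloct-7-en-4-one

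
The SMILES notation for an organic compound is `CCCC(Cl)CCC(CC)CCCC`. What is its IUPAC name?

4-chloro-7-ethylundecane

The longest continuous carbon chain has 11 atoms, so the parent hydride is undecane.
The numbering direction is chosen so that the substituent locant set {4,7} is lower than {5,8} at the first point of difference.
With this numbering: a chloro group at C-4; an ethyl group at C-7.
The substituents are ordered alphabetically, ignoring any di-/tri- multipliers.
Assembling the pieces gives 4-chloro-7-ethylundecane.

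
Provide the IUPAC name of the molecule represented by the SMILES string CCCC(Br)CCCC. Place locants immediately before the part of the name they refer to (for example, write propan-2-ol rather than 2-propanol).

The parent chain contains 8 carbons (octane).
The numbering direction is chosen so that the substituent locant set {4} is lower than {5} at the first point of difference.
That gives a bromo group at C-4.
Assembling the pieces gives 4-bromooctane.

4-bromooctane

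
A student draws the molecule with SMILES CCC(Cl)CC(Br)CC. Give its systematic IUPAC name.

3-bromo-5-chloroheptane

The parent chain contains 7 carbons (heptane).
Choose the numbering such that the locant sets are identical either way, so the alphabetically earlier bromo substituent takes the lower locant (3 rather than 5).
That gives a bromo group at C-3; a chloro group at C-5.
Substituent prefixes are cited in alphabetical order (multiplying prefixes like di-/tri- are ignored for ordering).
The name is 3-bromo-5-chloroheptane.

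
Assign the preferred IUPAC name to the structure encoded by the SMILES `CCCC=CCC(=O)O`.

hept-3-enoic acid

The longest carbon chain that includes the –COOH group and the multiple bond has 7 carbons, so the parent hydride is heptane.
A carboxylic acid (terminal –COOH) is the principal characteristic group, giving the suffix -oic acid.
There is one C=C double bond, indicated by the ending -ene.
Number the chain so that the carboxylic acid carbon is C-1 by definition.
With this numbering: the double bond between C-3 and C-4.
The name is hept-3-enoic acid.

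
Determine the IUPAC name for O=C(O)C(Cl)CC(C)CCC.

Counting along the main chain through the –COOH group gives 7 carbons: the parent is heptane.
A carboxylic acid (terminal –COOH) is the principal characteristic group, giving the suffix -oic acid.
Choose the numbering such that the carboxylic acid carbon is C-1 by definition.
That gives a chloro group at C-2; a methyl group at C-4.
The substituents are ordered alphabetically, ignoring any di-/tri- multipliers.
Assembling the pieces gives 2-chloro-4-methylheptanoic acid.

2-chloro-4-methylheptanoic acid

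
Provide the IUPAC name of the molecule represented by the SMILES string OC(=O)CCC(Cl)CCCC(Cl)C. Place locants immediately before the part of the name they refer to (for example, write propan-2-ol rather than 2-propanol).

4,8-dichlorononanoic acid

The longest chain bearing the –COOH group is 9 carbons long (nonane).
A carboxylic acid (terminal –COOH) is the principal characteristic group, giving the suffix -oic acid.
The numbering direction is chosen so that the carboxylic acid carbon is C-1 by definition.
That gives chloro groups at C-4 and C-8.
The name is 4,8-dichlorononanoic acid.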